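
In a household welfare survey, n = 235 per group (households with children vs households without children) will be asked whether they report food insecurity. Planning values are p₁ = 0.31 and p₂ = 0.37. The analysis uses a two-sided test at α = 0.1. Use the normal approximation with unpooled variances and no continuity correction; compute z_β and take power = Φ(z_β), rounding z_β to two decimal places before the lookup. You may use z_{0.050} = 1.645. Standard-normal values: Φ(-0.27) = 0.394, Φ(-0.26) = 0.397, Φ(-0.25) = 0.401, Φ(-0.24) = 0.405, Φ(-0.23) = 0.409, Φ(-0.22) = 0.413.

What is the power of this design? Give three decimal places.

z_β = |p₁−p₂|·√(n/[p₁q₁+p₂q₂]) − z_{α/2}
    = 0.06 · √(235/0.4470) − 1.645
    = 0.06 · 22.9287 − 1.645
    = 1.3757 − 1.645 = -0.2693 → -0.27
Power = Φ(-0.27) = 0.394.

Power ≈ 0.394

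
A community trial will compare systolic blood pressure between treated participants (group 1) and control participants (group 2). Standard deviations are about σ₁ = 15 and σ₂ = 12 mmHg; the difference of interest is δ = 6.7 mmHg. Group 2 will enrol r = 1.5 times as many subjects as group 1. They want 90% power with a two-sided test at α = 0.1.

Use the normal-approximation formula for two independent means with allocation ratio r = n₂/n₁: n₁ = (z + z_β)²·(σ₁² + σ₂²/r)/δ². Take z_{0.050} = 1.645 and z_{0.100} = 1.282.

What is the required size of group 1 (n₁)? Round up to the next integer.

n₁ = (z_{α/2} + z_β)² · (σ₁² + σ₂²/r) / δ²
   = (1.645 + 1.282)² · (15² + 12²/1.5) / 6.7²
   = 8.5673 · (225 + 96) / 44.89
   = 8.5673 · 321 / 44.89
   = 61.26
Round up → n₁ = 62; n₂ = r·n₁ = 1.5 × 62 = 93.

n₁ = 62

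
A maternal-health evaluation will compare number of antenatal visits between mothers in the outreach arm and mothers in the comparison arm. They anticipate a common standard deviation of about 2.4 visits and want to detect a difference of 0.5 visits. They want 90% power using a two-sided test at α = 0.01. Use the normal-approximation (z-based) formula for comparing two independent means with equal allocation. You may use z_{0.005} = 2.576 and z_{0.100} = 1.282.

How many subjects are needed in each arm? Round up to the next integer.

n = (z_{α/2} + z_β)² · (σ₁² + σ₂²) / δ²
  = (2.576 + 1.282)² · (2·2.4² = 11.52) / 0.5²
  = 14.8842 · 11.52 / 0.25
  = 685.86
Round up → n = 686 per group.

n = 686 per group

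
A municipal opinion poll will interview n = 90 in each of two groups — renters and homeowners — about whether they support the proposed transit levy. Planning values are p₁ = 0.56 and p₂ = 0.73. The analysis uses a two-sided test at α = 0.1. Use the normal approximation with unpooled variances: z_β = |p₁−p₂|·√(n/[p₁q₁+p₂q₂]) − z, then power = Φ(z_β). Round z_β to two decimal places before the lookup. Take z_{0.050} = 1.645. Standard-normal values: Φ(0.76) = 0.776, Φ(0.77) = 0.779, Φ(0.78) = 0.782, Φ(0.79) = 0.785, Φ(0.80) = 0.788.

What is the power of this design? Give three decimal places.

Power ≈ 0.782

z_β = |p₁−p₂|·√(n/[p₁q₁+p₂q₂]) − z_{α/2}
    = 0.17 · √(90/0.4435) − 1.645
    = 0.17 · 14.2454 − 1.645
    = 2.4217 − 1.645 = 0.7767 → 0.78
Power = Φ(0.78) = 0.782.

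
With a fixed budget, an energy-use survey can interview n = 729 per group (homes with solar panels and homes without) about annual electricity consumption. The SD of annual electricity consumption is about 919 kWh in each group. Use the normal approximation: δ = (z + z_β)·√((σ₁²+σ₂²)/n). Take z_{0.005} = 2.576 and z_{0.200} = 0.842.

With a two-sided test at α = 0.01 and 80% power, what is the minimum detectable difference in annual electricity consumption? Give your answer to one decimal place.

Minimum detectable difference ≈ 164.5 kWh

δ = (z_{α/2} + z_β) · √((σ₁²+σ₂²)/n)
  = (2.576 + 0.842) · √(1689122/729)
  = 3.418 · √2317.0
  = 3.418 · 48.1356
  = 164.5276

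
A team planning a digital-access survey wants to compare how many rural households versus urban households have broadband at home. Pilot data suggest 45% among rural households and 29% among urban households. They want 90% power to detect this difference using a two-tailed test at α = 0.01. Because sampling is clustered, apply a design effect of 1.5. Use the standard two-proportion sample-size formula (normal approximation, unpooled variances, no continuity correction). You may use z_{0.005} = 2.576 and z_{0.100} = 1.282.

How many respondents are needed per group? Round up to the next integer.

n = (z_{α/2} + z_β)² · [p₁(1−p₁) + p₂(1−p₂)] / (p₁ − p₂)²
  = (2.576 + 1.282)² · (0.45·0.55 + 0.29·0.71) / (0.16)²
  = (3.858)² · (0.2475 + 0.2059) / 0.0256
  = 14.8842 · 0.4534 / 0.0256
  = 263.61
Design effect: 1.5 × 263.61 = 395.42.
Round up → n = 396 per group.

n = 396 per group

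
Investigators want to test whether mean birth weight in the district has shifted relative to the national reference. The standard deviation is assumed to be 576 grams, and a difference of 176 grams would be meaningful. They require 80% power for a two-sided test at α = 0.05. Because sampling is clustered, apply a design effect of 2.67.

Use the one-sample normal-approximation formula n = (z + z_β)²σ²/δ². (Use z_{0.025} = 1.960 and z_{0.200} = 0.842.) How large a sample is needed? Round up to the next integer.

n = (z_{α/2} + z_β)² · σ² / δ²
  = (1.960 + 0.842)² · 576² / 176²
  = 7.8512 · 331776 / 30976
  = 84.09
Design effect: 2.67 × 84.09 = 224.53.
Round up → n = 225.

n = 225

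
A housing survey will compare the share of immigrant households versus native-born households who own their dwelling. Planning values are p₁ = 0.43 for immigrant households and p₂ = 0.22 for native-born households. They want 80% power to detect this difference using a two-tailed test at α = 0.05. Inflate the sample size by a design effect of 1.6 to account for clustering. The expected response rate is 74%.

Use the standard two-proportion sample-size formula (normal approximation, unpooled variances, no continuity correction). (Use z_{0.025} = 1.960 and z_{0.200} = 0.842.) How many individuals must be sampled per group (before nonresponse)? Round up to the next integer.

n = (z_{α/2} + z_β)² · [p₁(1−p₁) + p₂(1−p₂)] / (p₁ − p₂)²
  = (1.960 + 0.842)² · (0.43·0.57 + 0.22·0.78) / (0.21)²
  = (2.802)² · (0.2451 + 0.1716) / 0.0441
  = 7.8512 · 0.4167 / 0.0441
  = 74.19
Design effect: 1.6 × 74.19 = 118.70.
Adjust for 74% response: 118.70 / 0.74 = 160.40.
Round up → n = 161 per group.

n = 161 per group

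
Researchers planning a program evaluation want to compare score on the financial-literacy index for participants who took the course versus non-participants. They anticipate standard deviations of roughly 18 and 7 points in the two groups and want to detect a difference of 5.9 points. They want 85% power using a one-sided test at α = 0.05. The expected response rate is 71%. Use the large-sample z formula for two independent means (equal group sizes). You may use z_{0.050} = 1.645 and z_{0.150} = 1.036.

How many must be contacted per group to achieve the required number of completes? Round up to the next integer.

n = (z_α + z_β)² · (σ₁² + σ₂²) / δ²
  = (1.645 + 1.036)² · (18² + 7² = 373) / 5.9²
  = 7.1878 · 373 / 34.81
  = 77.02
Adjust for 71% response: 77.02 / 0.71 = 108.48.
Round up → n = 109 per group.

n = 109 per group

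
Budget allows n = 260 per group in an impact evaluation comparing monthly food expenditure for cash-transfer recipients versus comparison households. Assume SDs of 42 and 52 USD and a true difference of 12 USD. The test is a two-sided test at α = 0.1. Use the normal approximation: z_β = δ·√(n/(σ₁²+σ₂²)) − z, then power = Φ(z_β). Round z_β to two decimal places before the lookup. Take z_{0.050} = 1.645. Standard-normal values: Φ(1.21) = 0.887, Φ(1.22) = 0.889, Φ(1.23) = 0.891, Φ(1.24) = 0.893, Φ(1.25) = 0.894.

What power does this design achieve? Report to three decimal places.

z_β = δ·√(n/(σ₁²+σ₂²)) − z_{α/2}
    = 12 · √(260/4468) − 1.645
    = 12 · 0.24123 − 1.645
    = 2.8948 − 1.645 = 1.2498 → 1.25
Power = Φ(1.25) = 0.894.

Power ≈ 0.894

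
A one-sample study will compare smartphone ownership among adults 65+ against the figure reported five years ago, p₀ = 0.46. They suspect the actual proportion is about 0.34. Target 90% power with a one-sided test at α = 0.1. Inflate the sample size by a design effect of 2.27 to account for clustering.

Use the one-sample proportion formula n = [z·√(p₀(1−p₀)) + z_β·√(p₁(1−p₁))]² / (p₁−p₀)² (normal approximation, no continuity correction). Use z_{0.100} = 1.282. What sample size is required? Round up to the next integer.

n = 245

n = [z_α·√(p₀q₀) + z_β·√(p₁q₁)]² / (p₁ − p₀)²
  = [1.282·√(0.46·0.54) + 1.282·√(0.34·0.66)]² / (-0.12)²
  = [1.282·0.4984 + 1.282·0.4737]² / 0.0144
  = [1.2462]² / 0.0144
  = 107.86
Design effect: 2.27 × 107.86 = 244.83.
Round up → n = 245.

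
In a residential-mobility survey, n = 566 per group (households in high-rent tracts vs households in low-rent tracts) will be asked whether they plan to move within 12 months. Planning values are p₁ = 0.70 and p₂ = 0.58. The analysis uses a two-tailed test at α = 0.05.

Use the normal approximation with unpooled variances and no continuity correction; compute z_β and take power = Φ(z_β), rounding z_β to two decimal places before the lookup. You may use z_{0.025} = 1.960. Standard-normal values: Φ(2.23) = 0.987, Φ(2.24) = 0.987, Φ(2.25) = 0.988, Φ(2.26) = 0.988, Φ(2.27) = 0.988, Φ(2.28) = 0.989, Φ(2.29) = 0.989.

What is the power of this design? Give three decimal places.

Power ≈ 0.989

z_β = |p₁−p₂|·√(n/[p₁q₁+p₂q₂]) − z_{α/2}
    = 0.12 · √(566/0.4536) − 1.960
    = 0.12 · 35.3241 − 1.960
    = 4.2389 − 1.960 = 2.2789 → 2.28
Power = Φ(2.28) = 0.989.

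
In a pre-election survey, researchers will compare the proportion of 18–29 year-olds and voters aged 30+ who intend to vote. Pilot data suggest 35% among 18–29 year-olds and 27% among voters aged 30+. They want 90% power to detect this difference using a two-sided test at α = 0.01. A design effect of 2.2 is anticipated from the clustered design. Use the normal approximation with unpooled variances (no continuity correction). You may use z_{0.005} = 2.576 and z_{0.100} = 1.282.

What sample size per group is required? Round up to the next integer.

n = (z_{α/2} + z_β)² · [p₁(1−p₁) + p₂(1−p₂)] / (p₁ − p₂)²
  = (2.576 + 1.282)² · (0.35·0.65 + 0.27·0.73) / (0.08)²
  = (3.858)² · (0.2275 + 0.1971) / 0.0064
  = 14.8842 · 0.4246 / 0.0064
  = 987.47
Design effect: 2.2 × 987.47 = 2172.44.
Round up → n = 2173 per group.

n = 2173 per group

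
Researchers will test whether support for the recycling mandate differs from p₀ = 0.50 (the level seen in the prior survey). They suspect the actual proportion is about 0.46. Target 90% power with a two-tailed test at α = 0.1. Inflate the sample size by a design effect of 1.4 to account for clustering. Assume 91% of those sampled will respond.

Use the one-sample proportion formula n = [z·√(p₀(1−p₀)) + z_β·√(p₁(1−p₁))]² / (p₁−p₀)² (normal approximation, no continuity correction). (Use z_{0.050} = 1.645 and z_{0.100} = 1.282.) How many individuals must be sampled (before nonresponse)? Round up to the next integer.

n = 2054

n = [z_{α/2}·√(p₀q₀) + z_β·√(p₁q₁)]² / (p₁ − p₀)²
  = [1.645·√(0.50·0.50) + 1.282·√(0.46·0.54)]² / (-0.04)²
  = [1.645·0.5000 + 1.282·0.4984]² / 0.0016
  = [1.4614]² / 0.0016
  = 1334.89
Design effect: 1.4 × 1334.89 = 1868.85.
Adjust for 91% response: 1868.85 / 0.91 = 2053.68.
Round up → n = 2054.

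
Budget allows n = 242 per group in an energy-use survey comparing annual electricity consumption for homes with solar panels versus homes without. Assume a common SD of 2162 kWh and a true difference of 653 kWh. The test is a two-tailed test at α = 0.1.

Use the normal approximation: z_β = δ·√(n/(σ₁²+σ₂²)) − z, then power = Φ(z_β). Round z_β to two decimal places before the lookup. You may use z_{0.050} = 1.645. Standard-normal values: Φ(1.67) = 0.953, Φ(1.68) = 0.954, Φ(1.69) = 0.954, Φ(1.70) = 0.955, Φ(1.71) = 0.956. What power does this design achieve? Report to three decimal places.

Power ≈ 0.954

z_β = δ·√(n/(σ₁²+σ₂²)) − z_{α/2}
    = 653 · √(242/9348488) − 1.645
    = 653 · 0.00509 − 1.645
    = 3.3224 − 1.645 = 1.6774 → 1.68
Power = Φ(1.68) = 0.954.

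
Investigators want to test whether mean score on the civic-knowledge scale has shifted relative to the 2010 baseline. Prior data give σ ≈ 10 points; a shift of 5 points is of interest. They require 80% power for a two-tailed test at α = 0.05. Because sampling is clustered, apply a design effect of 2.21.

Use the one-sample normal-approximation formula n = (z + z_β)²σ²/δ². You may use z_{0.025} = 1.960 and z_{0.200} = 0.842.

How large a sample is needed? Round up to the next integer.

n = (z_{α/2} + z_β)² · σ² / δ²
  = (1.960 + 0.842)² · 10² / 5²
  = 7.8512 · 100 / 25
  = 31.40
Design effect: 2.21 × 31.40 = 69.40.
Round up → n = 70.

n = 70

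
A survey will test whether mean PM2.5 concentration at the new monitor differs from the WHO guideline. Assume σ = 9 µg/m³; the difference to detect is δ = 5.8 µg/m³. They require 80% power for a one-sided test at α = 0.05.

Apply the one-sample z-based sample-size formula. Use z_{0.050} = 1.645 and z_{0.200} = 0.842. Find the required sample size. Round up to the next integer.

n = 15

n = (z_α + z_β)² · σ² / δ²
  = (1.645 + 0.842)² · 9² / 5.8²
  = 6.1852 · 81 / 33.64
  = 14.89
Round up → n = 15.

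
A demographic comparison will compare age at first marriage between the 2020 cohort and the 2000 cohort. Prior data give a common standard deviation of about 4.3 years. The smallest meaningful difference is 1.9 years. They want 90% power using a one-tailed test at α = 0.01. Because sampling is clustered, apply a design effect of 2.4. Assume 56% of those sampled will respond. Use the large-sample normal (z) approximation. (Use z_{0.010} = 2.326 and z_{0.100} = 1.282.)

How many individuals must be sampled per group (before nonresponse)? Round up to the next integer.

n = 572 per group

n = (z_α + z_β)² · (σ₁² + σ₂²) / δ²
  = (2.326 + 1.282)² · (2·4.3² = 36.98) / 1.9²
  = 13.0177 · 36.98 / 3.61
  = 133.35
Design effect: 2.4 × 133.35 = 320.04.
Adjust for 56% response: 320.04 / 0.56 = 571.50.
Round up → n = 572 per group.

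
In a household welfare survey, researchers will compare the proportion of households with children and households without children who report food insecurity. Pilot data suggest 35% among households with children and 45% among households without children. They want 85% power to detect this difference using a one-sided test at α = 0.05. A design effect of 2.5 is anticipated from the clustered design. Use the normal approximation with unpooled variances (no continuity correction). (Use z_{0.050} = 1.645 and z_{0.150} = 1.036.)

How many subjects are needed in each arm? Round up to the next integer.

n = 854 per group

n = (z_α + z_β)² · [p₁(1−p₁) + p₂(1−p₂)] / (p₁ − p₂)²
  = (1.645 + 1.036)² · (0.35·0.65 + 0.45·0.55) / (-0.10)²
  = (2.681)² · (0.2275 + 0.2475) / 0.0100
  = 7.1878 · 0.4750 / 0.0100
  = 341.42
Design effect: 2.5 × 341.42 = 853.55.
Round up → n = 854 per group.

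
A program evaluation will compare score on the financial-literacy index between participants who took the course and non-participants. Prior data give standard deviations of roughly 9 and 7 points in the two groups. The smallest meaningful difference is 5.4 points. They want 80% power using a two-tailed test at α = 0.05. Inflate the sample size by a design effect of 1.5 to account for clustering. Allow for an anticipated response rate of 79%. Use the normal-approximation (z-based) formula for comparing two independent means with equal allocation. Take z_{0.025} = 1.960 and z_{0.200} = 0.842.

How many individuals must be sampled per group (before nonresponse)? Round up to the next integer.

n = 67 per group

n = (z_{α/2} + z_β)² · (σ₁² + σ₂²) / δ²
  = (1.960 + 0.842)² · (9² + 7² = 130) / 5.4²
  = 7.8512 · 130 / 29.16
  = 35.00
Design effect: 1.5 × 35.00 = 52.50.
Adjust for 79% response: 52.50 / 0.79 = 66.46.
Round up → n = 67 per group.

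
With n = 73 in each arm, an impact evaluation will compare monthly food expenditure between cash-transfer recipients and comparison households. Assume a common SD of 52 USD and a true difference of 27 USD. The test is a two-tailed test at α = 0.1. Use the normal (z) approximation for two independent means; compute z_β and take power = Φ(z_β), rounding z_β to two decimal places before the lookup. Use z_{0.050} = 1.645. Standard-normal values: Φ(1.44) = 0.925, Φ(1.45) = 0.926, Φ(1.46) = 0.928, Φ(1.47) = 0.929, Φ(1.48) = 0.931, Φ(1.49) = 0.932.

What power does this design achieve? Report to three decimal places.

z_β = δ·√(n/(σ₁²+σ₂²)) − z_{α/2}
    = 27 · √(73/5408) − 1.645
    = 27 · 0.11618 − 1.645
    = 3.1369 − 1.645 = 1.4919 → 1.49
Power = Φ(1.49) = 0.932.

Power ≈ 0.932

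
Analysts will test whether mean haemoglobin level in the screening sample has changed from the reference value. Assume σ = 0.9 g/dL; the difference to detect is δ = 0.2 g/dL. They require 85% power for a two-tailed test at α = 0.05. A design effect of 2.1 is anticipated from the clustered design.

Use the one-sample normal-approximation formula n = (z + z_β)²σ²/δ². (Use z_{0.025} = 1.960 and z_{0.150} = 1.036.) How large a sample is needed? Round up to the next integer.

n = 382

n = (z_{α/2} + z_β)² · σ² / δ²
  = (1.960 + 1.036)² · 0.9² / 0.2²
  = 8.9760 · 0.81 / 0.04
  = 181.76
Design effect: 2.1 × 181.76 = 381.71.
Round up → n = 382.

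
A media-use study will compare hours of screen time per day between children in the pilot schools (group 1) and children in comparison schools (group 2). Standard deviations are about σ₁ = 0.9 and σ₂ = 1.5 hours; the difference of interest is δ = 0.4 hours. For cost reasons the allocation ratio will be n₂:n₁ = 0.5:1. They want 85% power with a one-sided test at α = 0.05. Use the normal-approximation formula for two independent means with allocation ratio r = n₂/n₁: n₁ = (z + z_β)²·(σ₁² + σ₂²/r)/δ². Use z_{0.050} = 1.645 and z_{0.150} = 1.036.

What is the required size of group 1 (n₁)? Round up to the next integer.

n₁ = (z_α + z_β)² · (σ₁² + σ₂²/r) / δ²
   = (1.645 + 1.036)² · (0.9² + 1.5²/0.5) / 0.4²
   = 7.1878 · (0.81 + 4.5) / 0.16
   = 7.1878 · 5.31 / 0.16
   = 238.54
Round up → n₁ = 239; n₂ = r·n₁ = 0.5 × 239 = 120.

n₁ = 239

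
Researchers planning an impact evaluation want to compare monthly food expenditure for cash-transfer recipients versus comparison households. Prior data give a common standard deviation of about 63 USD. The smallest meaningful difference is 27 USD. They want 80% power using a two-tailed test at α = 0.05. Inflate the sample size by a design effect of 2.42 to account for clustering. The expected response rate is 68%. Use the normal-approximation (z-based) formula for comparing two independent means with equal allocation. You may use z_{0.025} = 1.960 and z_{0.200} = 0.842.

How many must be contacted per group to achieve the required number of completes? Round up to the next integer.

n = 305 per group

n = (z_{α/2} + z_β)² · (σ₁² + σ₂²) / δ²
  = (1.960 + 0.842)² · (2·63² = 7938) / 27²
  = 7.8512 · 7938 / 729
  = 85.49
Design effect: 2.42 × 85.49 = 206.89.
Adjust for 68% response: 206.89 / 0.68 = 304.25.
Round up → n = 305 per group.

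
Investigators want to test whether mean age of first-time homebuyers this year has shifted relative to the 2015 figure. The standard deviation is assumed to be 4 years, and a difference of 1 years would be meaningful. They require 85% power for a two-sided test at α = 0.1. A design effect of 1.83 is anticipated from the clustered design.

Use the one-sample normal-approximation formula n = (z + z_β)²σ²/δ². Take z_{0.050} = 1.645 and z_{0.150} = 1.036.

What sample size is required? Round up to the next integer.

n = (z_{α/2} + z_β)² · σ² / δ²
  = (1.645 + 1.036)² · 4² / 1²
  = 7.1878 · 16 / 1
  = 115.00
Design effect: 1.83 × 115.00 = 210.46.
Round up → n = 211.

n = 211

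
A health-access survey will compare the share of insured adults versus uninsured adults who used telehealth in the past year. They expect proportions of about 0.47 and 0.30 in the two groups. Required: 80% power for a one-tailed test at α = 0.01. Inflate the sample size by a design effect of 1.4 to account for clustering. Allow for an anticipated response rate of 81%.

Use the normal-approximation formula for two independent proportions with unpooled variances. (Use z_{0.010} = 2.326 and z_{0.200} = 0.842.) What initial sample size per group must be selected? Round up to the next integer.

n = (z_α + z_β)² · [p₁(1−p₁) + p₂(1−p₂)] / (p₁ − p₂)²
  = (2.326 + 0.842)² · (0.47·0.53 + 0.30·0.70) / (0.17)²
  = (3.168)² · (0.2491 + 0.2100) / 0.0289
  = 10.0362 · 0.4591 / 0.0289
  = 159.43
Design effect: 1.4 × 159.43 = 223.21.
Adjust for 81% response: 223.21 / 0.81 = 275.56.
Round up → n = 276 per group.

n = 276 per group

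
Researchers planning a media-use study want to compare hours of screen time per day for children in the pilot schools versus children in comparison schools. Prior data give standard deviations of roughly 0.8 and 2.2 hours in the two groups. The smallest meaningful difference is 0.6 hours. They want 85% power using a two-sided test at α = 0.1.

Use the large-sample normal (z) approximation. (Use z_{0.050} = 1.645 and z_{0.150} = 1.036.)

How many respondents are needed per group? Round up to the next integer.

n = 110 per group

n = (z_{α/2} + z_β)² · (σ₁² + σ₂²) / δ²
  = (1.645 + 1.036)² · (0.8² + 2.2² = 5.48) / 0.6²
  = 7.1878 · 5.48 / 0.36
  = 109.41
Round up → n = 110 per group.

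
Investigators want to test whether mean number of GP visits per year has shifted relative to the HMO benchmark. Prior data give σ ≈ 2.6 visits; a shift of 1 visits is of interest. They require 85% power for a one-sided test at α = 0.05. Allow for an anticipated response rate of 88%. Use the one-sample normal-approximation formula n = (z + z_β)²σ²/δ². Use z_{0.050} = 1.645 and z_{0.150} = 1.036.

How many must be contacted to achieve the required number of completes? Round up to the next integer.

n = (z_α + z_β)² · σ² / δ²
  = (1.645 + 1.036)² · 2.6² / 1²
  = 7.1878 · 6.76 / 1
  = 48.59
Adjust for 88% response: 48.59 / 0.88 = 55.22.
Round up → n = 56.

n = 56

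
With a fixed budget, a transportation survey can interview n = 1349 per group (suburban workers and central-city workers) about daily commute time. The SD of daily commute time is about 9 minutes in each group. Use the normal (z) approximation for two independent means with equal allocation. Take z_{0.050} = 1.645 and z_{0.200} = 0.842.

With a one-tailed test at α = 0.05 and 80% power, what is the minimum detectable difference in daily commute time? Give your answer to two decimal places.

Minimum detectable difference ≈ 0.86 minutes

δ = (z_α + z_β) · √((σ₁²+σ₂²)/n)
  = (1.645 + 0.842) · √(162/1349)
  = 2.487 · √0.12009
  = 2.487 · 0.3465
  = 0.8618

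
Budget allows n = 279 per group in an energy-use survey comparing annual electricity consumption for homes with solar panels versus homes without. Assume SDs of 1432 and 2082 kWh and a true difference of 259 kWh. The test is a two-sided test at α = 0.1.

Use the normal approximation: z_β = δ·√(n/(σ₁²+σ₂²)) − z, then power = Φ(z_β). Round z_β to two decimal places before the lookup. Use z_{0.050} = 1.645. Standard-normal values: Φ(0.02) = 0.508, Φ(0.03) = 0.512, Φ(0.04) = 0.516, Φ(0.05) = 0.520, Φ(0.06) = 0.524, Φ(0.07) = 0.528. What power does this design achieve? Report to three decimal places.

Power ≈ 0.528

z_β = δ·√(n/(σ₁²+σ₂²)) − z_{α/2}
    = 259 · √(279/6385348) − 1.645
    = 259 · 0.00661 − 1.645
    = 1.7120 − 1.645 = 0.0670 → 0.07
Power = Φ(0.07) = 0.528.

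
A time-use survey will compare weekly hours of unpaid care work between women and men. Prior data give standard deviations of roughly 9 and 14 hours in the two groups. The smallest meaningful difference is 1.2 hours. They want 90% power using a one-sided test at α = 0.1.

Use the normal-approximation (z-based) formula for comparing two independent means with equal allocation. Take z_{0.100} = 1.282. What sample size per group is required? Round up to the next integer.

n = 1265 per group

n = (z_α + z_β)² · (σ₁² + σ₂²) / δ²
  = (1.282 + 1.282)² · (9² + 14² = 277) / 1.2²
  = 6.5741 · 277 / 1.44
  = 1264.60
Round up → n = 1265 per group.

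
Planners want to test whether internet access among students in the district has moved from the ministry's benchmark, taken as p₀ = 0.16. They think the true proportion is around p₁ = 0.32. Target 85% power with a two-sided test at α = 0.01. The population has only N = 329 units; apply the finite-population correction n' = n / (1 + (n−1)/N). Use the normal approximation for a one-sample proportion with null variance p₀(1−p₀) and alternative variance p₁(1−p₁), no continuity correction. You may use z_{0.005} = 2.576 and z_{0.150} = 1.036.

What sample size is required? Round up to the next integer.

n = [z_{α/2}·√(p₀q₀) + z_β·√(p₁q₁)]² / (p₁ − p₀)²
  = [2.576·√(0.16·0.84) + 1.036·√(0.32·0.68)]² / (0.16)²
  = [2.576·0.3666 + 1.036·0.4665]² / 0.0256
  = [1.4276]² / 0.0256
  = 79.62
Finite-population correction (N = 329): 79.62 / (1 + (79.62 − 1)/329) = 64.26.
Round up → n = 65.

n = 65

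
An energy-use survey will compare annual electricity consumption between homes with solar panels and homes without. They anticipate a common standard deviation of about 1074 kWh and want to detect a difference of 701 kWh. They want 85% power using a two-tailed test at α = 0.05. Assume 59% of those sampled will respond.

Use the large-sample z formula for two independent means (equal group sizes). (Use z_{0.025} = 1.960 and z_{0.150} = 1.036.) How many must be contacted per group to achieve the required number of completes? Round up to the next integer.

n = (z_{α/2} + z_β)² · (σ₁² + σ₂²) / δ²
  = (1.960 + 1.036)² · (2·1074² = 2306952) / 701²
  = 8.9760 · 2306952 / 491401
  = 42.14
Adjust for 59% response: 42.14 / 0.59 = 71.42.
Round up → n = 72 per group.

n = 72 per group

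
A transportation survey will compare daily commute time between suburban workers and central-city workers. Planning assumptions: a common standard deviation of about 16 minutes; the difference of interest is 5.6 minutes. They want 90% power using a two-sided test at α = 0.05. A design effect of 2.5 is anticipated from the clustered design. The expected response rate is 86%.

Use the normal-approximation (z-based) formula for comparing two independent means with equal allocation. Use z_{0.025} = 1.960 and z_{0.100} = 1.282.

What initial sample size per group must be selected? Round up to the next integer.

n = 499 per group

n = (z_{α/2} + z_β)² · (σ₁² + σ₂²) / δ²
  = (1.960 + 1.282)² · (2·16² = 512) / 5.6²
  = 10.5106 · 512 / 31.36
  = 171.60
Design effect: 2.5 × 171.60 = 429.00.
Adjust for 86% response: 429.00 / 0.86 = 498.84.
Round up → n = 499 per group.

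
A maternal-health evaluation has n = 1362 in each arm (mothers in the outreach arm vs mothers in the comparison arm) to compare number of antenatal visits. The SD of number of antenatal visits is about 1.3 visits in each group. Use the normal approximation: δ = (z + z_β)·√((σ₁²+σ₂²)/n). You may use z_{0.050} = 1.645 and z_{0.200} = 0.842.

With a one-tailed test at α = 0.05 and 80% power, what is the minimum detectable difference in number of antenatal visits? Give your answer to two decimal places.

Minimum detectable difference ≈ 0.12 visits

δ = (z_α + z_β) · √((σ₁²+σ₂²)/n)
  = (1.645 + 0.842) · √(3.38/1362)
  = 2.487 · √0.00248
  = 2.487 · 0.0498
  = 0.1239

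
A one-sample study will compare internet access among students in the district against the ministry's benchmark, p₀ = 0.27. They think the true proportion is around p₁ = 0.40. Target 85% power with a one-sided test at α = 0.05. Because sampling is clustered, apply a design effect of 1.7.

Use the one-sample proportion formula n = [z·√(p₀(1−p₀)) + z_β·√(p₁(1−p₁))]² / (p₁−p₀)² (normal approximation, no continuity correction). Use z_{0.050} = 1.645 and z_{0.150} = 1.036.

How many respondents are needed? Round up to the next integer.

n = [z_α·√(p₀q₀) + z_β·√(p₁q₁)]² / (p₁ − p₀)²
  = [1.645·√(0.27·0.73) + 1.036·√(0.40·0.60)]² / (0.13)²
  = [1.645·0.4440 + 1.036·0.4899]² / 0.0169
  = [1.2378]² / 0.0169
  = 90.67
Design effect: 1.7 × 90.67 = 154.13.
Round up → n = 155.

n = 155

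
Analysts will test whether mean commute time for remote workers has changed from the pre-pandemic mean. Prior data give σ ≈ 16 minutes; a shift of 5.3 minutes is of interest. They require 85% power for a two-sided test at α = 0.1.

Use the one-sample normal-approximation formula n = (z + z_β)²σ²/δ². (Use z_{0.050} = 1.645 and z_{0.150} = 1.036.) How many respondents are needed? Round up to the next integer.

n = (z_{α/2} + z_β)² · σ² / δ²
  = (1.645 + 1.036)² · 16² / 5.3²
  = 7.1878 · 256 / 28.09
  = 65.51
Round up → n = 66.

n = 66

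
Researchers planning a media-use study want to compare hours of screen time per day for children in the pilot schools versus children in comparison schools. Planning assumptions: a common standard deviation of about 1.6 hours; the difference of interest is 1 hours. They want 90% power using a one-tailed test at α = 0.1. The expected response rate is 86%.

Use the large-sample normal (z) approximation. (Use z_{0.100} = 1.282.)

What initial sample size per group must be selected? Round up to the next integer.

n = 40 per group

n = (z_α + z_β)² · (σ₁² + σ₂²) / δ²
  = (1.282 + 1.282)² · (2·1.6² = 5.12) / 1²
  = 6.5741 · 5.12 / 1
  = 33.66
Adjust for 86% response: 33.66 / 0.86 = 39.14.
Round up → n = 40 per group.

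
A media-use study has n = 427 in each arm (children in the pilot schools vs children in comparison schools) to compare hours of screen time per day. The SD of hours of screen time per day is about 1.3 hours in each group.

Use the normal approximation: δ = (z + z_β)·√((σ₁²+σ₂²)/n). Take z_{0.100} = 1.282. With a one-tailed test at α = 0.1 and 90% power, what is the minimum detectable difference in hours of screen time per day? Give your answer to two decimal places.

δ = (z_α + z_β) · √((σ₁²+σ₂²)/n)
  = (1.282 + 1.282) · √(3.38/427)
  = 2.564 · √0.00792
  = 2.564 · 0.0890
  = 0.2281

Minimum detectable difference ≈ 0.23 hours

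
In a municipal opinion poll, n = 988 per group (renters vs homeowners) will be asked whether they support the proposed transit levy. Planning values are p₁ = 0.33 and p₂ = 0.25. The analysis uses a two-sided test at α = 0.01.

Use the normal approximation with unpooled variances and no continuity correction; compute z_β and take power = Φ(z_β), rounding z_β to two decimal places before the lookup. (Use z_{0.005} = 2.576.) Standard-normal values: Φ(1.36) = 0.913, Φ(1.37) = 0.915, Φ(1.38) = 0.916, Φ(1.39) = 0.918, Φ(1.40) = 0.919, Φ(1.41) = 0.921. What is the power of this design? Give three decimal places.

Power ≈ 0.913

z_β = |p₁−p₂|·√(n/[p₁q₁+p₂q₂]) − z_{α/2}
    = 0.08 · √(988/0.4086) − 2.576
    = 0.08 · 49.1733 − 2.576
    = 3.9339 − 2.576 = 1.3579 → 1.36
Power = Φ(1.36) = 0.913.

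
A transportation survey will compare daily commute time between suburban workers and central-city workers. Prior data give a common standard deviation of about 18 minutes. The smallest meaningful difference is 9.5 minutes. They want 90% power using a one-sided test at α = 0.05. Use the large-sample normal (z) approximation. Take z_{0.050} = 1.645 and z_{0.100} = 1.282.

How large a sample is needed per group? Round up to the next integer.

n = (z_α + z_β)² · (σ₁² + σ₂²) / δ²
  = (1.645 + 1.282)² · (2·18² = 648) / 9.5²
  = 8.5673 · 648 / 90.25
  = 61.51
Round up → n = 62 per group.

n = 62 per group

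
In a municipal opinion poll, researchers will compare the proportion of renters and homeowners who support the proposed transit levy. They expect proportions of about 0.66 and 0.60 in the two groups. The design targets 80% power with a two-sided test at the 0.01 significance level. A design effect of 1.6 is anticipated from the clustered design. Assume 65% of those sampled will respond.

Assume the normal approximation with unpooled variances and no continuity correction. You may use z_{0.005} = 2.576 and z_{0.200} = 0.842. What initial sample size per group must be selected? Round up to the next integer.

n = 3710 per group

n = (z_{α/2} + z_β)² · [p₁(1−p₁) + p₂(1−p₂)] / (p₁ − p₂)²
  = (2.576 + 0.842)² · (0.66·0.34 + 0.60·0.40) / (0.06)²
  = (3.418)² · (0.2244 + 0.2400) / 0.0036
  = 11.6827 · 0.4644 / 0.0036
  = 1507.07
Design effect: 1.6 × 1507.07 = 2411.31.
Adjust for 65% response: 2411.31 / 0.65 = 3709.71.
Round up → n = 3710 per group.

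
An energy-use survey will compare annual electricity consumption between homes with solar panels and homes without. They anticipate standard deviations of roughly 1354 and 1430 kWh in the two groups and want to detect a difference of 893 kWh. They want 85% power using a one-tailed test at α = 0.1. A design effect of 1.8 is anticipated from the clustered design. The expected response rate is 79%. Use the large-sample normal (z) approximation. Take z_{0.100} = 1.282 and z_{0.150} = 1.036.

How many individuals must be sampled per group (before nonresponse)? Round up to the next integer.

n = 60 per group

n = (z_α + z_β)² · (σ₁² + σ₂²) / δ²
  = (1.282 + 1.036)² · (1354² + 1430² = 3878216) / 893²
  = 5.3731 · 3878216 / 797449
  = 26.13
Design effect: 1.8 × 26.13 = 47.04.
Adjust for 79% response: 47.04 / 0.79 = 59.54.
Round up → n = 60 per group.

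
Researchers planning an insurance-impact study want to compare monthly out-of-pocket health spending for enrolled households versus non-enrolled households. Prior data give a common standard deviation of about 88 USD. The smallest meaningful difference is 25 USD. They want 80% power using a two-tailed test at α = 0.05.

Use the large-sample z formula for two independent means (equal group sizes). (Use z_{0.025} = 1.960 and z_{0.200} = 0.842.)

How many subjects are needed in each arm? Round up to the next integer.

n = (z_{α/2} + z_β)² · (σ₁² + σ₂²) / δ²
  = (1.960 + 0.842)² · (2·88² = 15488) / 25²
  = 7.8512 · 15488 / 625
  = 194.56
Round up → n = 195 per group.

n = 195 per group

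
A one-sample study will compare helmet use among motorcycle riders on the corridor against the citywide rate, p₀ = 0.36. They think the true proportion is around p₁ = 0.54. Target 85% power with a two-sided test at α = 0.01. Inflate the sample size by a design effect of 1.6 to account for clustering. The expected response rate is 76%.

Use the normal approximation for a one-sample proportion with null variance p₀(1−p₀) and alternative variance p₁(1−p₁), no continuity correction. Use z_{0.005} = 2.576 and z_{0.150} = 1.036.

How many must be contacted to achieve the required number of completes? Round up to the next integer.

n = [z_{α/2}·√(p₀q₀) + z_β·√(p₁q₁)]² / (p₁ − p₀)²
  = [2.576·√(0.36·0.64) + 1.036·√(0.54·0.46)]² / (0.18)²
  = [2.576·0.4800 + 1.036·0.4984]² / 0.0324
  = [1.7528]² / 0.0324
  = 94.83
Design effect: 1.6 × 94.83 = 151.72.
Adjust for 76% response: 151.72 / 0.76 = 199.63.
Round up → n = 200.

n = 200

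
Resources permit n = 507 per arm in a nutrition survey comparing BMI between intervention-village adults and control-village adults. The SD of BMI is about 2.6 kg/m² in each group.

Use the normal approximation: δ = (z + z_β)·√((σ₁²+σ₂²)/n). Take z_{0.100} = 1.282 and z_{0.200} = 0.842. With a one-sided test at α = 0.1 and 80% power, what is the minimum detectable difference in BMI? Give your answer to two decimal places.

δ = (z_α + z_β) · √((σ₁²+σ₂²)/n)
  = (1.282 + 0.842) · √(13.52/507)
  = 2.124 · √0.02667
  = 2.124 · 0.1633
  = 0.3468

Minimum detectable difference ≈ 0.35 kg/m²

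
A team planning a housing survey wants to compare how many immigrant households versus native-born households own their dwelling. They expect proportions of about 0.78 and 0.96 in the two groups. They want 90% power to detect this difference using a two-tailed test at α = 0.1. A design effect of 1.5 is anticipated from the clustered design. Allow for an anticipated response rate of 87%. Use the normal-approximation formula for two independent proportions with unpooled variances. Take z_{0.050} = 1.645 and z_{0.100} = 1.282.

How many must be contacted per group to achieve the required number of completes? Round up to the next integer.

n = (z_{α/2} + z_β)² · [p₁(1−p₁) + p₂(1−p₂)] / (p₁ − p₂)²
  = (1.645 + 1.282)² · (0.78·0.22 + 0.96·0.04) / (-0.18)²
  = (2.927)² · (0.1716 + 0.0384) / 0.0324
  = 8.5673 · 0.2100 / 0.0324
  = 55.53
Design effect: 1.5 × 55.53 = 83.29.
Adjust for 87% response: 83.29 / 0.87 = 95.74.
Round up → n = 96 per group.

n = 96 per group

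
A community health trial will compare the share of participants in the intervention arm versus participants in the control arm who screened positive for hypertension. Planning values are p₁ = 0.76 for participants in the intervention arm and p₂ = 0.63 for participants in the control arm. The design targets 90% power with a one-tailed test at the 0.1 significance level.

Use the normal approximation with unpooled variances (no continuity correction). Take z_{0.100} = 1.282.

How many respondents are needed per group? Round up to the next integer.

n = (z_α + z_β)² · [p₁(1−p₁) + p₂(1−p₂)] / (p₁ − p₂)²
  = (1.282 + 1.282)² · (0.76·0.24 + 0.63·0.37) / (0.13)²
  = (2.564)² · (0.1824 + 0.2331) / 0.0169
  = 6.5741 · 0.4155 / 0.0169
  = 161.63
Round up → n = 162 per group.

n = 162 per group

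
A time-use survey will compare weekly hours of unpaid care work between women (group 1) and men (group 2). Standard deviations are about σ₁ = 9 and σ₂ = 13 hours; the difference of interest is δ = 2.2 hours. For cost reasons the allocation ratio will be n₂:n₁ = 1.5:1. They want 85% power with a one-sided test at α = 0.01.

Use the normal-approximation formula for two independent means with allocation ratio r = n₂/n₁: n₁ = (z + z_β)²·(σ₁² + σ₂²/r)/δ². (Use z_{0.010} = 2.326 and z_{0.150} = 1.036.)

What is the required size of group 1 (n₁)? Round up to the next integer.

n₁ = (z_α + z_β)² · (σ₁² + σ₂²/r) / δ²
   = (2.326 + 1.036)² · (9² + 13²/1.5) / 2.2²
   = 11.3030 · (81 + 112.6667) / 4.84
   = 11.3030 · 193.6667 / 4.84
   = 452.28
Round up → n₁ = 453; n₂ = r·n₁ = 1.5 × 453 = 680.

n₁ = 453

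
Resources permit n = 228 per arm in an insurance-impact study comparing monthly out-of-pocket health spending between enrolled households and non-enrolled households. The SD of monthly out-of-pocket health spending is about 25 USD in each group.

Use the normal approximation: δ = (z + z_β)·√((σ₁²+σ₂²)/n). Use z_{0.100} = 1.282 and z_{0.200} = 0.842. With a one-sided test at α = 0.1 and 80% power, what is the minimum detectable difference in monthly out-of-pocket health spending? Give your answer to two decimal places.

Minimum detectable difference ≈ 4.97 USD

δ = (z_α + z_β) · √((σ₁²+σ₂²)/n)
  = (1.282 + 0.842) · √(1250/228)
  = 2.124 · √5.4825
  = 2.124 · 2.3415
  = 4.9733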